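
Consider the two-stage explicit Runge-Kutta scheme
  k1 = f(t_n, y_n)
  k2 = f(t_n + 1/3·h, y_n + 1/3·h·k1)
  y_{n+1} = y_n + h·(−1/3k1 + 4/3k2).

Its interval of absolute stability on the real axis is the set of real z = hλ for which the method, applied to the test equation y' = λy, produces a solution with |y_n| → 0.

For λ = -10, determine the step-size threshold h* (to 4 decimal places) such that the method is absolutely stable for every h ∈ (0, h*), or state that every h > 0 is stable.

(-2.2500,0); λ=-10 ⇒ h* = (9/4)/10 = 0.2250.

Set f=λy, z=hλ:
  k1=λy_n ⇒ h·k1=z·y_n;  k2=λ(1+1/3z)y_n ⇒ h·k2=z(1+1/3z)y_n
  y_{n+1}/y_n = 1 − 1/3z + 4/3z(1+1/3z) = 1 + z + 4/9z²
  R(z) = 1 + z + 4/9z².

Boundary: |R(x)|=1, x<0.
x=-0.71: |R|=0.5140
R=1: x+4/9x²=0 ⇒ x=−9/4=-2.2500; min R=1−1/(4·4/9)=0.4375>−1
Confirm numerically:
  x=-2.007: |R|=0.78324 <1
  x=-1.886: |R|=0.69489 <1
  x=-1.620: |R|=0.54640 <1
  x=-1.418: |R|=0.47566 <1
  x=-2.643: |R|=1.46164 >1
  x=-2.306: |R|=1.05739 >1
Stable set (-2.2500, 0).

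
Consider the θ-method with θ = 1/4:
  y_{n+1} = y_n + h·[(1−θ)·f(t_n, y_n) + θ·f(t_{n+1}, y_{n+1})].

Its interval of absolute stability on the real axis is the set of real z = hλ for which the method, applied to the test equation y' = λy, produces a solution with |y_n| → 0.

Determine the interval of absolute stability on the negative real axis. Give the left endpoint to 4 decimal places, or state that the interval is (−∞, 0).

z∈(-4.0000,0).

With y'=λy (z=hλ):
  y_{n+1} = y_n + z·[3/4·y_n + 1/4·y_{n+1}] ⇒ (1 − 1/4z)y_{n+1} = (1 + 3/4z)y_n
  so R(z) = (1 + 3/4z)/(1 − 1/4z).

Solve |R(x)|<1 on ℝ⁻.
x=-0.93: |R|=0.2454
R=−1: 1+3/4x = −1+1/4x ⇒ -1/2x=2 ⇒ x=2/(-1/2)=-4.0000
Confirm numerically:
  x=-3.788: |R|=0.94556 <1
  x=-3.036: |R|=0.72598 <1
  x=-2.523: |R|=0.54714 <1
  x=-4.345: |R|=1.08268 >1
  x=-4.256: |R|=1.06202 >1
Interval (-4.0000, 0).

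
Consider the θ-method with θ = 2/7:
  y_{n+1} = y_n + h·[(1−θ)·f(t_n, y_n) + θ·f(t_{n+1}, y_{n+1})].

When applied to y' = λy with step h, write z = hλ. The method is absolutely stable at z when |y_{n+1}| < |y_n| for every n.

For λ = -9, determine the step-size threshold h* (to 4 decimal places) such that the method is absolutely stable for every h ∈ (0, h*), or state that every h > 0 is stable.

Set f=λy, z=hλ:
  y_{n+1} = y_n + z·[5/7·y_n + 2/7·y_{n+1}] ⇒ (1 − 2/7z)y_{n+1} = (1 + 5/7z)y_n
  so R(z) = (1 + 5/7z)/(1 − 2/7z).

Find x<0 with |R(x)|<1.
x=-1.26: |R|=0.0735
R=−1: 1+5/7x = −1+2/7x ⇒ -3/7x=2 ⇒ x=2/(-3/7)=-4.6667
Confirm numerically:
  x=-3.570: |R|=0.76733 <1
  x=-3.245: |R|=0.68384 <1
  x=-3.242: |R|=0.68303 <1
  x=-3.164: |R|=0.66176 <1
  x=-5.194: |R|=1.09098 >1
  x=-4.809: |R|=1.02570 >1
  x=-4.802: |R|=1.02445 >1
So |R|<1 on (-4.6667, 0).

(-4.6667,0); λ=-9 ⇒ h* = (14/3)/9 = 0.5185.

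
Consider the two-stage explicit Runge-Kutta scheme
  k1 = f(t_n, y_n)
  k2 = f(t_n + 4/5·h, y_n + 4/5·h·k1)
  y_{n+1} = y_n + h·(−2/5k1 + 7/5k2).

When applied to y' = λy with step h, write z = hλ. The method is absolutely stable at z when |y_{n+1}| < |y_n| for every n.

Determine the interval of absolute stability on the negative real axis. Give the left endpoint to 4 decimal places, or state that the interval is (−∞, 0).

(-0.8929, 0).

Set f=λy, z=hλ:
  k1=λy_n ⇒ h·k1=z·y_n;  k2=λ(1+4/5z)y_n ⇒ h·k2=z(1+4/5z)y_n
  y_{n+1}/y_n = 1 − 2/5z + 7/5z(1+4/5z) = 1 + z + 28/25z²
  Hence R(z) = 1 + z + 28/25z².

Boundary: |R(x)|=1, x<0.
x=-1.04: |R|=1.1714
R=1: x+28/25x²=0 ⇒ x=−25/28=-0.8929; min R=1−1/(4·28/25)=0.7768>−1
Confirm numerically:
  x=-0.706: |R|=0.85225 <1
  x=-0.660: |R|=0.82787 <1
  x=-0.506: |R|=0.78076 <1
  x=-0.377: |R|=0.78218 <1
  x=-1.211: |R|=1.43150 >1
  x=-1.001: |R|=1.12124 >1
Stable set (-0.8929, 0).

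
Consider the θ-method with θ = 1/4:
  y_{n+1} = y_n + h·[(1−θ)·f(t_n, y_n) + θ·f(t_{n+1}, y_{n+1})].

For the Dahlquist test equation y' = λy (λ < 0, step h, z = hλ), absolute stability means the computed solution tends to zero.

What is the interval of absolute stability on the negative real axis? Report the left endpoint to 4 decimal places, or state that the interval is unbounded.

Set f=λy, z=hλ:
  y_{n+1} = y_n + z·[3/4·y_n + 1/4·y_{n+1}] ⇒ (1 − 1/4z)y_{n+1} = (1 + 3/4z)y_n
  so R(z) = (1 + 3/4z)/(1 − 1/4z).

Solve |R(x)|<1 on ℝ⁻.
x=-1.58: |R|=0.1326
R=−1: 1+3/4x = −1+1/4x ⇒ -1/2x=2 ⇒ x=2/(-1/2)=-4.0000
Confirm numerically:
  x=-3.592: |R|=0.89252 <1
  x=-3.465: |R|=0.85666 <1
  x=-3.090: |R|=0.74330 <1
  x=-4.260: |R|=1.06295 >1
  x=-4.076: |R|=1.01882 >1
Stable set (-4.0000, 0).

(-4.0000, 0).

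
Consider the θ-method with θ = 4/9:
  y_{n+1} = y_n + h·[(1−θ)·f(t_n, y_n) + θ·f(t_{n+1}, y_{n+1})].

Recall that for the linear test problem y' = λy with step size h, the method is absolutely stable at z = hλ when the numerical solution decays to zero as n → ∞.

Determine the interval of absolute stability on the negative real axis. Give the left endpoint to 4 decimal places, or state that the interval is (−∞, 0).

z∈(-18.0000,0).

Set f=λy, z=hλ:
  y_{n+1} = y_n + z·[5/9·y_n + 4/9·y_{n+1}] ⇒ (1 − 4/9z)y_{n+1} = (1 + 5/9z)y_n
  ⇒ R(z) = (1 + 5/9z)/(1 − 4/9z).

Solve |R(x)|<1 on ℝ⁻.
x=-1.35: |R|=0.1562
R=−1: 1+5/9x = −1+4/9x ⇒ -1/9x=2 ⇒ x=2/(-1/9)=-18.0000
Confirm numerically:
  x=-17.256: |R|=0.99046 <1
  x=-14.745: |R|=0.95212 <1
  x=-14.541: |R|=0.94850 <1
  x=-9.320: |R|=0.81245 <1
  x=-18.425: |R|=1.00514 >1
  x=-18.282: |R|=1.00343 >1
  x=-18.189: |R|=1.00231 >1
Stable set (-18.0000, 0).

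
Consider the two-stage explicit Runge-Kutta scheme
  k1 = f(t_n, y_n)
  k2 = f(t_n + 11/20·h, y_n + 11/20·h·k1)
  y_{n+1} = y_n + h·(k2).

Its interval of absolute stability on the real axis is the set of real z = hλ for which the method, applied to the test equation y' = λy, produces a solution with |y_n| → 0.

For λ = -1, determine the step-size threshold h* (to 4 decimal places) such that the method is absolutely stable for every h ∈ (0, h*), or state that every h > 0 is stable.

(-1.8182,0); λ=-1 ⇒ h* = (20/11)/1 = 1.8182.

Test eqn y'=λy, z=hλ:
  k1=λy_n ⇒ h·k1=z·y_n;  k2=λ(1+11/20z)y_n ⇒ h·k2=z(1+11/20z)y_n
  y_{n+1}/y_n = 1 + z(1+11/20z) = 1 + z + 11/20z²
  R(z) = 1 + z + 11/20z².

Boundary: |R(x)|=1, x<0.
x=-0.71: |R|=0.5673
R=1: x+11/20x²=0 ⇒ x=−20/11=-1.8182; min R=1−1/(4·11/20)=0.5455>−1
Confirm numerically:
  x=-1.616: |R|=0.82030 <1
  x=-1.451: |R|=0.70697 <1
  x=-1.054: |R|=0.55700 <1
  x=-2.373: |R|=1.72412 >1
  x=-2.264: |R|=1.55513 >1
  x=-2.141: |R|=1.38013 >1
Stable set (-1.8182, 0).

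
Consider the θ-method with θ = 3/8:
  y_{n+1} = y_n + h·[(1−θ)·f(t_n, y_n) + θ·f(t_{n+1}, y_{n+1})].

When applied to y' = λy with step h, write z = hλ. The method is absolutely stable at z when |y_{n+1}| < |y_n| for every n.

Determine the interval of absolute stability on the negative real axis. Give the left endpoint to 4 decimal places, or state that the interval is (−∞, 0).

With y'=λy (z=hλ):
  y_{n+1} = y_n + z·[5/8·y_n + 3/8·y_{n+1}] ⇒ (1 − 3/8z)y_{n+1} = (1 + 5/8z)y_n
  ⇒ R(z) = (1 + 5/8z)/(1 − 3/8z).

Need |R(x)|<1, x<0.
x=-1.16: |R|=0.1916
R=−1: 1+5/8x = −1+3/8x ⇒ -1/4x=2 ⇒ x=2/(-1/4)=-8.0000
Confirm numerically:
  x=-5.754: |R|=0.82218 <1
  x=-5.715: |R|=0.81825 <1
  x=-4.714: |R|=0.70319 <1
  x=-4.259: |R|=0.63989 <1
  x=-8.300: |R|=1.01824 >1
  x=-8.098: |R|=1.00607 >1
  x=-8.068: |R|=1.00422 >1
Interval (-8.0000, 0).

(-8.0000, 0).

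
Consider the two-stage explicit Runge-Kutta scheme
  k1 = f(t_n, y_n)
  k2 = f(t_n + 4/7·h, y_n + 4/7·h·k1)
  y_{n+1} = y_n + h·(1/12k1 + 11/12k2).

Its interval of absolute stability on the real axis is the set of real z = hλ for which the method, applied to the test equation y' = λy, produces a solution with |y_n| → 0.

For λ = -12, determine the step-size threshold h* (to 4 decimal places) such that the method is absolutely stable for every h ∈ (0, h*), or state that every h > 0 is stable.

(-1.9091,0); λ=-12 ⇒ h* = (21/11)/12 = 0.1591.

Test eqn y'=λy, z=hλ:
  k1=λy_n ⇒ h·k1=z·y_n;  k2=λ(1+4/7z)y_n ⇒ h·k2=z(1+4/7z)y_n
  y_{n+1}/y_n = 1 + 1/12z + 11/12z(1+4/7z) = 1 + z + 11/21z²
  so R(z) = 1 + z + 11/21z².

Boundary: |R(x)|=1, x<0.
x=-0.46: |R|=0.6508
R=1: x+11/21x²=0 ⇒ x=−21/11=-1.9091; min R=1−1/(4·11/21)=0.5227>−1
Confirm numerically:
  x=-1.862: |R|=0.95407 <1
  x=-1.142: |R|=0.54113 <1
  x=-1.054: |R|=0.52791 <1
  x=-2.367: |R|=1.56774 >1
  x=-2.333: |R|=1.51804 >1
  x=-2.310: |R|=1.48510 >1
So |R|<1 on (-1.9091, 0).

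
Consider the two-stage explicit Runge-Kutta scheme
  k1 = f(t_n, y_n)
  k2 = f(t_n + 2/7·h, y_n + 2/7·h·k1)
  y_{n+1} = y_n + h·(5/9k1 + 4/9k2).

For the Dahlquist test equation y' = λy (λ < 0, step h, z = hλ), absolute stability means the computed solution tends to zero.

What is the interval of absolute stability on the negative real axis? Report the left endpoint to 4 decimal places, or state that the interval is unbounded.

(-7.8750, 0).

On y'=λy, z=hλ:
  k1=λy_n ⇒ h·k1=z·y_n;  k2=λ(1+2/7z)y_n ⇒ h·k2=z(1+2/7z)y_n
  y_{n+1}/y_n = 1 + 5/9z + 4/9z(1+2/7z) = 1 + z + 8/63z²
  ⇒ R(z) = 1 + z + 8/63z².

Solve |R(x)|<1 on ℝ⁻.
x=-0.38: |R|=0.6383
R=1: x+8/63x²=0 ⇒ x=−63/8=-7.8750; min R=1−1/(4·8/63)=-0.9688>−1
Confirm numerically:
  x=-7.259: |R|=0.43218 <1
  x=-6.446: |R|=0.16969 <1
  x=-4.669: |R|=0.90080 <1
  x=-8.232: |R|=1.37318 >1
  x=-8.047: |R|=1.17576 >1
Stable set (-7.8750, 0).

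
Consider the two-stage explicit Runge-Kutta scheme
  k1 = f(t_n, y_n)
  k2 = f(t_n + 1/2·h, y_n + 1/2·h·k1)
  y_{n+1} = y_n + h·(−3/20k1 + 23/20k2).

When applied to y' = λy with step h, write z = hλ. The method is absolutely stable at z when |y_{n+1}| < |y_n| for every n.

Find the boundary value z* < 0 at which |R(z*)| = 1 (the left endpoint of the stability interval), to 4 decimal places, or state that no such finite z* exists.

With y'=λy (z=hλ):
  k1=λy_n ⇒ h·k1=z·y_n;  k2=λ(1+1/2z)y_n ⇒ h·k2=z(1+1/2z)y_n
  y_{n+1}/y_n = 1 − 3/20z + 23/20z(1+1/2z) = 1 + z + 23/40z²
  R(z) = 1 + z + 23/40z².

Solve |R(x)|<1 on ℝ⁻.
x=-1.33: |R|=0.6871
R=1: x+23/40x²=0 ⇒ x=−40/23=-1.7391; min R=1−1/(4·23/40)=0.5652>−1
Confirm numerically:
  x=-1.634: |R|=0.90122 <1
  x=-1.556: |R|=0.83615 <1
  x=-1.470: |R|=0.77252 <1
  x=-1.296: |R|=0.66978 <1
  x=-2.249: |R|=1.65935 >1
  x=-2.150: |R|=1.50794 >1
Stable set (-1.7391, 0).

z* = -1.7391.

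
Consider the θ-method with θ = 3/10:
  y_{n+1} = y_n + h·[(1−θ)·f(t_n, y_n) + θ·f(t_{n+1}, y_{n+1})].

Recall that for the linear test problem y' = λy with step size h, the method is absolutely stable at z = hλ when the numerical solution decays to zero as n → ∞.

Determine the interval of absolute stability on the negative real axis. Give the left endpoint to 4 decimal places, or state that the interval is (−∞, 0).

(-5.0000, 0).

Test eqn y'=λy, z=hλ:
  y_{n+1} = y_n + z·[7/10·y_n + 3/10·y_{n+1}] ⇒ (1 − 3/10z)y_{n+1} = (1 + 7/10z)y_n
  ⇒ R(z) = (1 + 7/10z)/(1 − 3/10z).

Find x<0 with |R(x)|<1.
x=-0.52: |R|=0.5502
R=−1: 1+7/10x = −1+3/10x ⇒ -2/5x=2 ⇒ x=2/(-2/5)=-5.0000
Confirm numerically:
  x=-4.832: |R|=0.97257 <1
  x=-4.545: |R|=0.92300 <1
  x=-3.503: |R|=0.70803 <1
  x=-2.316: |R|=0.36653 <1
  x=-5.573: |R|=1.08578 >1
  x=-5.565: |R|=1.08466 >1
So |R|<1 on (-5.0000, 0).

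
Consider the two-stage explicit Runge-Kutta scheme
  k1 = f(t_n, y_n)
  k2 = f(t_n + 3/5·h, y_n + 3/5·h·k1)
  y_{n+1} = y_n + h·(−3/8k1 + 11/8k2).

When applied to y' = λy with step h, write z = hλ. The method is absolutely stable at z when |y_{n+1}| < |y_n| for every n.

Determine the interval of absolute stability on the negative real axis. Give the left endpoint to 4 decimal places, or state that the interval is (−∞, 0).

Set f=λy, z=hλ:
  k1=λy_n ⇒ h·k1=z·y_n;  k2=λ(1+3/5z)y_n ⇒ h·k2=z(1+3/5z)y_n
  y_{n+1}/y_n = 1 − 3/8z + 11/8z(1+3/5z) = 1 + z + 33/40z²
  ⇒ R(z) = 1 + z + 33/40z².

Find x<0 with |R(x)|<1.
x=-1.17: |R|=0.9593
R=1: x+33/40x²=0 ⇒ x=−40/33=-1.2121; min R=1−1/(4·33/40)=0.6970>−1
Confirm numerically:
  x=-1.172: |R|=0.96121 <1
  x=-0.791: |R|=0.72519 <1
  x=-0.637: |R|=0.69776 <1
  x=-1.592: |R|=1.49893 >1
  x=-1.579: |R|=1.47792 >1
  x=-1.297: |R|=1.09082 >1
Stable set (-1.2121, 0).

(-1.2121, 0).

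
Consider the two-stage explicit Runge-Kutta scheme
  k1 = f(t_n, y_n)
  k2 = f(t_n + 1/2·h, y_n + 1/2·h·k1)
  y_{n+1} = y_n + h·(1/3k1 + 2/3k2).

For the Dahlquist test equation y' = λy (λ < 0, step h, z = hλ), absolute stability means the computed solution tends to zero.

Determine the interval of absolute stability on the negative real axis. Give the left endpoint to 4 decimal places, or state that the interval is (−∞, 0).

z∈(-3.0000,0).

Test eqn y'=λy, z=hλ:
  k1=λy_n ⇒ h·k1=z·y_n;  k2=λ(1+1/2z)y_n ⇒ h·k2=z(1+1/2z)y_n
  y_{n+1}/y_n = 1 + 1/3z + 2/3z(1+1/2z) = 1 + z + 1/3z²
  so R(z) = 1 + z + 1/3z².

Find x<0 with |R(x)|<1.
x=-0.83: |R|=0.3996
R=1: x+1/3x²=0 ⇒ x=−3=-3.0000; min R=1−1/(4·1/3)=0.2500>−1
Confirm numerically:
  x=-2.563: |R|=0.62666 <1
  x=-1.875: |R|=0.29688 <1
  x=-1.555: |R|=0.25101 <1
  x=-3.432: |R|=1.49421 >1
  x=-3.340: |R|=1.37853 >1
  x=-3.197: |R|=1.20994 >1
Stable set (-3.0000, 0).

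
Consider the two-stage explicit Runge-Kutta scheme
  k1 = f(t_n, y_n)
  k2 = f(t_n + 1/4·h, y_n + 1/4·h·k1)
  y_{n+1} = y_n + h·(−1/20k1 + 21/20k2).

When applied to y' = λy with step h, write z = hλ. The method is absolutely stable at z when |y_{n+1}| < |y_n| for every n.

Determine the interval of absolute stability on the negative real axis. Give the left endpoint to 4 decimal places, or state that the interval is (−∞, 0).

z∈(-3.8095,0).

With y'=λy (z=hλ):
  k1=λy_n ⇒ h·k1=z·y_n;  k2=λ(1+1/4z)y_n ⇒ h·k2=z(1+1/4z)y_n
  y_{n+1}/y_n = 1 − 1/20z + 21/20z(1+1/4z) = 1 + z + 21/80z²
  so R(z) = 1 + z + 21/80z².

Solve |R(x)|<1 on ℝ⁻.
x=-1.72: |R|=0.0566
R=1: x+21/80x²=0 ⇒ x=−80/21=-3.8095; min R=1−1/(4·21/80)=0.0476>−1
Confirm numerically:
  x=-3.511: |R|=0.72487 <1
  x=-3.311: |R|=0.56671 <1
  x=-2.459: |R|=0.12825 <1
  x=-1.821: |R|=0.04946 <1
  x=-4.270: |R|=1.51614 >1
  x=-3.959: |R|=1.15534 >1
  x=-3.956: |R|=1.15211 >1
Interval (-3.8095, 0).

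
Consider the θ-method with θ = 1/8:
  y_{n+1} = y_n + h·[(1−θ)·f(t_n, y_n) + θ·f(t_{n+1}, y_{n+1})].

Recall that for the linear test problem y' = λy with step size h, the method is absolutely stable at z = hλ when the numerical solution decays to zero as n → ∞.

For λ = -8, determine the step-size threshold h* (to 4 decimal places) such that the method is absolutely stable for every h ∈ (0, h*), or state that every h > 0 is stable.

(-2.6667,0); λ=-8 ⇒ h* = (8/3)/8 = 0.3333.

On y'=λy, z=hλ:
  y_{n+1} = y_n + z·[7/8·y_n + 1/8·y_{n+1}] ⇒ (1 − 1/8z)y_{n+1} = (1 + 7/8z)y_n
  so R(z) = (1 + 7/8z)/(1 − 1/8z).

Solve |R(x)|<1 on ℝ⁻.
x=-0.73: |R|=0.3310
R=−1: 1+7/8x = −1+1/8x ⇒ -3/4x=2 ⇒ x=2/(-3/4)=-2.6667
Confirm numerically:
  x=-1.651: |R|=0.36856 <1
  x=-1.283: |R|=0.10568 <1
  x=-1.268: |R|=0.09452 <1
  x=-3.142: |R|=1.25597 >1
  x=-2.780: |R|=1.06308 >1
Interval (-2.6667, 0).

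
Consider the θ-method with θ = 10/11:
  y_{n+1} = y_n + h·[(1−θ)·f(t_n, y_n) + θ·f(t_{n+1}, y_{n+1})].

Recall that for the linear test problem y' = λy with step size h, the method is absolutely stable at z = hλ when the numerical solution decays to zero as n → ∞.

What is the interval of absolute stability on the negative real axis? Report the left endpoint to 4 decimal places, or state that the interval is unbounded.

On y'=λy, z=hλ:
  y_{n+1} = y_n + z·[1/11·y_n + 10/11·y_{n+1}] ⇒ (1 − 10/11z)y_{n+1} = (1 + 1/11z)y_n
  R(z) = (1 + 1/11z)/(1 − 10/11z).

Find x<0 with |R(x)|<1.
x=-1.8: |R|=0.3172
x=-2: |R|=0.2903
x=-10: |R|=0.0090
x=-100: |R|=0.0880
θ=10/11≥1/2 ⇒ |1+1/11x|<|1−10/11x| ∀x<0 ⇒ stable on all of ℝ⁻.

interval (−∞, 0).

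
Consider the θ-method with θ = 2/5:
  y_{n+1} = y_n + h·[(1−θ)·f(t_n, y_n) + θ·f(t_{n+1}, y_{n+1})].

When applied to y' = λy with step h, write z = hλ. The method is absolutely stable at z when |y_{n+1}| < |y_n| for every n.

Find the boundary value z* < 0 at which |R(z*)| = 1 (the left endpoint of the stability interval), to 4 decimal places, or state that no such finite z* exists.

Test eqn y'=λy, z=hλ:
  y_{n+1} = y_n + z·[3/5·y_n + 2/5·y_{n+1}] ⇒ (1 − 2/5z)y_{n+1} = (1 + 3/5z)y_n
  so R(z) = (1 + 3/5z)/(1 − 2/5z).

Need |R(x)|<1, x<0.
x=-0.97: |R|=0.3012
R=−1: 1+3/5x = −1+2/5x ⇒ -1/5x=2 ⇒ x=2/(-1/5)=-10.0000
Confirm numerically:
  x=-7.792: |R|=0.89273 <1
  x=-6.580: |R|=0.81167 <1
  x=-4.613: |R|=0.62133 <1
  x=-4.367: |R|=0.58985 <1
  x=-10.454: |R|=1.01752 >1
  x=-10.171: |R|=1.00675 >1
Interval (-10.0000, 0).

left endpoint -10.0000.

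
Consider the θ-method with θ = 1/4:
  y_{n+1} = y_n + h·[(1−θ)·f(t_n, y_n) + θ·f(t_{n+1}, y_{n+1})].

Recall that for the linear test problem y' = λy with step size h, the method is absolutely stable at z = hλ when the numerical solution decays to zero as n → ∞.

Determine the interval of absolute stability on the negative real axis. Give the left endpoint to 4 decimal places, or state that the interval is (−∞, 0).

Set f=λy, z=hλ:
  y_{n+1} = y_n + z·[3/4·y_n + 1/4·y_{n+1}] ⇒ (1 − 1/4z)y_{n+1} = (1 + 3/4z)y_n
  R(z) = (1 + 3/4z)/(1 − 1/4z).

Boundary: |R(x)|=1, x<0.
x=-0.95: |R|=0.2323
R=−1: 1+3/4x = −1+1/4x ⇒ -1/2x=2 ⇒ x=2/(-1/2)=-4.0000
Confirm numerically:
  x=-3.359: |R|=0.82579 <1
  x=-3.020: |R|=0.72080 <1
  x=-2.289: |R|=0.45588 <1
  x=-1.957: |R|=0.31408 <1
  x=-4.457: |R|=1.10808 >1
  x=-4.228: |R|=1.05542 >1
Interval (-4.0000, 0).

z∈(-4.0000,0).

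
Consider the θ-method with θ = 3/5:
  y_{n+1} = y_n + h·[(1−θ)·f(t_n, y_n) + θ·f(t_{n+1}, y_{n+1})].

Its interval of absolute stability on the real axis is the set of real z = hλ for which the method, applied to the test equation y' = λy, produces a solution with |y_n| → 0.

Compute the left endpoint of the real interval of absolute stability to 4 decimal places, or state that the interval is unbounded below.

interval (−∞, 0).

With y'=λy (z=hλ):
  y_{n+1} = y_n + z·[2/5·y_n + 3/5·y_{n+1}] ⇒ (1 − 3/5z)y_{n+1} = (1 + 2/5z)y_n
  Hence R(z) = (1 + 2/5z)/(1 − 3/5z).

Need |R(x)|<1, x<0.
x=-0.8: |R|=0.4595
x=-2: |R|=0.0909
x=-10: |R|=0.4286
x=-100: |R|=0.6393
θ=3/5≥1/2 ⇒ |1+2/5x|<|1−3/5x| ∀x<0 ⇒ interval (−∞,0).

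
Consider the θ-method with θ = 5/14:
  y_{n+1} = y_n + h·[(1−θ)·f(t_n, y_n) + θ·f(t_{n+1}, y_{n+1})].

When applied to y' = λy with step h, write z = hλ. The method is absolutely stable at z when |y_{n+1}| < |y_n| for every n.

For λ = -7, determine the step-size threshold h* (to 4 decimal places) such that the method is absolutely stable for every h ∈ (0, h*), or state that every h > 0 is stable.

Set f=λy, z=hλ:
  y_{n+1} = y_n + z·[9/14·y_n + 5/14·y_{n+1}] ⇒ (1 − 5/14z)y_{n+1} = (1 + 9/14z)y_n
  R(z) = (1 + 9/14z)/(1 − 5/14z).

Need |R(x)|<1, x<0.
x=-1.28: |R|=0.1216
R=−1: 1+9/14x = −1+5/14x ⇒ -2/7x=2 ⇒ x=2/(-2/7)=-7.0000
Confirm numerically:
  x=-4.650: |R|=0.74765 <1
  x=-4.546: |R|=0.73275 <1
  x=-3.799: |R|=0.61194 <1
  x=-7.474: |R|=1.03691 >1
  x=-7.472: |R|=1.03676 >1
  x=-7.220: |R|=1.01756 >1
So |R|<1 on (-7.0000, 0).

(-7.0000,0); λ=-7 ⇒ h* = (7)/7 = 1.0000.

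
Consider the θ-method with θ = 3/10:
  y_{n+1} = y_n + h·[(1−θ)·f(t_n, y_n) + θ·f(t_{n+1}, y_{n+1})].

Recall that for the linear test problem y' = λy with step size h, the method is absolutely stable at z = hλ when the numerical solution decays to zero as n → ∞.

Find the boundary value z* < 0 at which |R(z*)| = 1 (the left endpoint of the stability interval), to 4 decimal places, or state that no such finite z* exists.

z* = -5.0000.

On y'=λy, z=hλ:
  y_{n+1} = y_n + z·[7/10·y_n + 3/10·y_{n+1}] ⇒ (1 − 3/10z)y_{n+1} = (1 + 7/10z)y_n
  so R(z) = (1 + 7/10z)/(1 − 3/10z).

Need |R(x)|<1, x<0.
x=-0.32: |R|=0.7080
R=−1: 1+7/10x = −1+3/10x ⇒ -2/5x=2 ⇒ x=2/(-2/5)=-5.0000
Confirm numerically:
  x=-4.529: |R|=0.92013 <1
  x=-3.896: |R|=0.79639 <1
  x=-3.326: |R|=0.66483 <1
  x=-5.515: |R|=1.07760 >1
  x=-5.352: |R|=1.05404 >1
Stable set (-5.0000, 0).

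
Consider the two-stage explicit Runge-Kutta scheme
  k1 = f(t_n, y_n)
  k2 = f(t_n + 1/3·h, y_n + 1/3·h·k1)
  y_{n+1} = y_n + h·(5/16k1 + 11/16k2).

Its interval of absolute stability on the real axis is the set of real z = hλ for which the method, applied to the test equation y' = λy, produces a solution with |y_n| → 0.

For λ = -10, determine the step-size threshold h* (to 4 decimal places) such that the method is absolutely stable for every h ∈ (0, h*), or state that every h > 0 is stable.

(-4.3636,0); λ=-10 ⇒ h* = (48/11)/10 = 0.4364.

Set f=λy, z=hλ:
  k1=λy_n ⇒ h·k1=z·y_n;  k2=λ(1+1/3z)y_n ⇒ h·k2=z(1+1/3z)y_n
  y_{n+1}/y_n = 1 + 5/16z + 11/16z(1+1/3z) = 1 + z + 11/48z²
  Hence R(z) = 1 + z + 11/48z².

Find x<0 with |R(x)|<1.
x=-0.88: |R|=0.2975
R=1: x+11/48x²=0 ⇒ x=−48/11=-4.3636; min R=1−1/(4·11/48)=-0.0909>−1
Confirm numerically:
  x=-3.467: |R|=0.28760 <1
  x=-3.237: |R|=0.16425 <1
  x=-3.208: |R|=0.15041 <1
  x=-2.606: |R|=0.04968 <1
  x=-4.682: |R|=1.34159 >1
  x=-4.626: |R|=1.27814 >1
  x=-4.448: |R|=1.08599 >1
Stable set (-4.3636, 0).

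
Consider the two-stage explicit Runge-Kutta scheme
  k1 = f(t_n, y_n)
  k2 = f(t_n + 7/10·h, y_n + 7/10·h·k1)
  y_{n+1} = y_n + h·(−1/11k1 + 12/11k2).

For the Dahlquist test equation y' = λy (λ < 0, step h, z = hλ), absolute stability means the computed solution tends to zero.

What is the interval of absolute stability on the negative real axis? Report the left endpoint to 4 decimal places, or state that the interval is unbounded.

(-1.3095, 0).

Test eqn y'=λy, z=hλ:
  k1=λy_n ⇒ h·k1=z·y_n;  k2=λ(1+7/10z)y_n ⇒ h·k2=z(1+7/10z)y_n
  y_{n+1}/y_n = 1 − 1/11z + 12/11z(1+7/10z) = 1 + z + 42/55z²
  so R(z) = 1 + z + 42/55z².

Need |R(x)|<1, x<0.
x=-1.72: |R|=1.5391
R=1: x+42/55x²=0 ⇒ x=−55/42=-1.3095; min R=1−1/(4·42/55)=0.6726>−1
Confirm numerically:
  x=-1.087: |R|=0.81529 <1
  x=-0.938: |R|=0.73388 <1
  x=-0.640: |R|=0.67279 <1
  x=-0.535: |R|=0.68357 <1
  x=-1.905: |R|=1.86626 >1
  x=-1.335: |R|=1.02597 >1
So |R|<1 on (-1.3095, 0).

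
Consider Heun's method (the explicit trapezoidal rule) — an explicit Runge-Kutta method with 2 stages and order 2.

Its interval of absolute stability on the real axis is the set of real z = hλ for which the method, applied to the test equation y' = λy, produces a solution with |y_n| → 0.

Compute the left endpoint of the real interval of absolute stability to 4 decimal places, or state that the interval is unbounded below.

With y'=λy (z=hλ):
  order 2, 2-stage ⇒ R(z)=1+z+z^2/2
  (e.g. R(-1.1)=0.50500, |R|=0.50500)

Find x<0 with |R(x)|<1.
x=-1.1: |R|=0.5050
|R(-1.65)|=0.7112 |R(-1.38)|=0.5722 |R(-1.27)|=0.5364
Bisect:
  x_lo=-2.7051 |R|=1.9536  x_hi=-0.2896 |R|=0.7524
  mid=-1.49732 |R|=0.62366 →hi
  mid=-2.10119 |R|=1.10631 →lo
  mid=-1.79926 |R|=0.81940 →hi
  mid=-1.95022 |R|=0.95146 →hi
  mid=-2.02571 |R|=1.02604 →lo
  mid=-1.98797 |R|=0.98804 →hi
  mid=-2.00684 |R|=1.00686 →lo
  mid=-1.99740 |R|=0.99741 →hi
  mid=-2.00212 |R|=1.00212 →lo
  ...
  [-2.00006,-1.99991] ⇒ x*=-2.0000
So |R|<1 on (-2.0000, 0).

z* = -2.0000.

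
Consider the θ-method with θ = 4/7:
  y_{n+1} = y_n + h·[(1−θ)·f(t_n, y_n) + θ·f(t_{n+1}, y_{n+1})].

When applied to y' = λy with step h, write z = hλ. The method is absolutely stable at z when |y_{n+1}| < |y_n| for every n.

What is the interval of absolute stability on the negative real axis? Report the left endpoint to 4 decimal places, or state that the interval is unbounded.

(−∞, 0) — no finite endpoint.

With y'=λy (z=hλ):
  y_{n+1} = y_n + z·[3/7·y_n + 4/7·y_{n+1}] ⇒ (1 − 4/7z)y_{n+1} = (1 + 3/7z)y_n
  so R(z) = (1 + 3/7z)/(1 − 4/7z).

Solve |R(x)|<1 on ℝ⁻.
x=-0.64: |R|=0.5314
x=-2: |R|=0.0667
x=-10: |R|=0.4894
x=-100: |R|=0.7199
θ=4/7≥1/2 ⇒ |1+3/7x|<|1−4/7x| ∀x<0 ⇒ interval (−∞,0).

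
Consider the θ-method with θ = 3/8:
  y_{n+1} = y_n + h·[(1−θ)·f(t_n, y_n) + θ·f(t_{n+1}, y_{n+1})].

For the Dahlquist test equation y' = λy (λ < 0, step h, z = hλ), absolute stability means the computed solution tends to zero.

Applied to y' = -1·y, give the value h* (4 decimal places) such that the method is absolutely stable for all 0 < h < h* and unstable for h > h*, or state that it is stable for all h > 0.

On y'=λy, z=hλ:
  y_{n+1} = y_n + z·[5/8·y_n + 3/8·y_{n+1}] ⇒ (1 − 3/8z)y_{n+1} = (1 + 5/8z)y_n
  so R(z) = (1 + 5/8z)/(1 − 3/8z).

Need |R(x)|<1, x<0.
x=-1.49: |R|=0.0441
R=−1: 1+5/8x = −1+3/8x ⇒ -1/4x=2 ⇒ x=2/(-1/4)=-8.0000
Confirm numerically:
  x=-7.360: |R|=0.95745 <1
  x=-6.856: |R|=0.91991 <1
  x=-4.939: |R|=0.73169 <1
  x=-8.568: |R|=1.03371 >1
  x=-8.416: |R|=1.02502 >1
  x=-8.076: |R|=1.00472 >1
Stable set (-8.0000, 0).

(-8.0000,0); λ=-1 ⇒ h* = (8)/1 = 8.0000.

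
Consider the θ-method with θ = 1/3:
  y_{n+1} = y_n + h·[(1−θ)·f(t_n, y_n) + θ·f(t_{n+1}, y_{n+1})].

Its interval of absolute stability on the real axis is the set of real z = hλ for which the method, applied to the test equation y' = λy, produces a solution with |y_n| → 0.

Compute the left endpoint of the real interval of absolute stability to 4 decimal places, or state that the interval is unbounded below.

On y'=λy, z=hλ:
  y_{n+1} = y_n + z·[2/3·y_n + 1/3·y_{n+1}] ⇒ (1 − 1/3z)y_{n+1} = (1 + 2/3z)y_n
  ⇒ R(z) = (1 + 2/3z)/(1 − 1/3z).

Need |R(x)|<1, x<0.
x=-0.43: |R|=0.6239
R=−1: 1+2/3x = −1+1/3x ⇒ -1/3x=2 ⇒ x=2/(-1/3)=-6.0000
Confirm numerically:
  x=-5.649: |R|=0.95942 <1
  x=-4.829: |R|=0.85043 <1
  x=-3.605: |R|=0.63740 <1
  x=-3.053: |R|=0.51313 <1
  x=-6.533: |R|=1.05591 >1
  x=-6.165: |R|=1.01800 >1
  x=-6.060: |R|=1.00662 >1
Interval (-6.0000, 0).

z* = -6.0000.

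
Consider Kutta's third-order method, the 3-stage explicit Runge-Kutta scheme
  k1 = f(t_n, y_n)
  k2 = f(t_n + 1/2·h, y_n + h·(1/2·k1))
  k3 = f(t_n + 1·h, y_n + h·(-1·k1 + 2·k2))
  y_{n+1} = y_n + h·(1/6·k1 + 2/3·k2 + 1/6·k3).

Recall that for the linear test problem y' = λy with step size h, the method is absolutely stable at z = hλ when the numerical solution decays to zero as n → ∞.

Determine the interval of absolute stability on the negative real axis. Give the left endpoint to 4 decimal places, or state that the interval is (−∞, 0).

z∈(-2.5127,0).

Test eqn y'=λy, z=hλ:
  order 3, 3-stage ⇒ R(z)=1+z+z^2/2+z^3/6
  (e.g. R(-1.6)=-0.00267, |R|=0.00267)

Find x<0 with |R(x)|<1.
x=-1.6: |R|=0.0027
|R(-2.55)|=1.0623 |R(-2.52)|=1.0120 |R(-1.26)|=0.2004
Bisect:
  x_lo=-3.3755 |R|=3.0887  x_hi=-0.1551 |R|=0.8563
  mid=-1.76533 |R|=0.12405 →hi
  mid=-2.57044 |R|=1.09740 →lo
  mid=-2.16788 |R|=0.51610 →hi
  mid=-2.36916 |R|=0.77902 →hi
  mid=-2.46980 |R|=0.93077 →hi
  mid=-2.52012 |R|=1.01216 →lo
  mid=-2.49496 |R|=0.97099 →hi
  mid=-2.50754 |R|=0.99146 →hi
  ...
  [-2.51284,-2.51265] ⇒ x*=-2.5127
Stable set (-2.5127, 0).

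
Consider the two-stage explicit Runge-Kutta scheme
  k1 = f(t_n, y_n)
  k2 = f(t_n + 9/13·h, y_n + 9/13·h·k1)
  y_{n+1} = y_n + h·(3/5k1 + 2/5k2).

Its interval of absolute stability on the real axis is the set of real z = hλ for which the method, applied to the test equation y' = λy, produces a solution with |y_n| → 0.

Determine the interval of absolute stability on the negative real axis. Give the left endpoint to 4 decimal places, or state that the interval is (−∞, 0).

Test eqn y'=λy, z=hλ:
  k1=λy_n ⇒ h·k1=z·y_n;  k2=λ(1+9/13z)y_n ⇒ h·k2=z(1+9/13z)y_n
  y_{n+1}/y_n = 1 + 3/5z + 2/5z(1+9/13z) = 1 + z + 18/65z²
  ⇒ R(z) = 1 + z + 18/65z².

Solve |R(x)|<1 on ℝ⁻.
x=-1.18: |R|=0.2056
R=1: x+18/65x²=0 ⇒ x=−65/18=-3.6111; min R=1−1/(4·18/65)=0.0972>−1
Confirm numerically:
  x=-3.229: |R|=0.65832 <1
  x=-1.649: |R|=0.10401 <1
  x=-1.640: |R|=0.10481 <1
  x=-3.926: |R|=1.34235 >1
  x=-3.883: |R|=1.29236 >1
  x=-3.850: |R|=1.25469 >1
Stable set (-3.6111, 0).

z∈(-3.6111,0).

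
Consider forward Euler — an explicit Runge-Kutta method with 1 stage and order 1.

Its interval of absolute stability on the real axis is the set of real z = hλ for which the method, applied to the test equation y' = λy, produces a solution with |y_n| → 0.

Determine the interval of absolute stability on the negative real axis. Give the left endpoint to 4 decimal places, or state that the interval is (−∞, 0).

With y'=λy (z=hλ):
  order 1, 1-stage ⇒ R(z)=1+z
  (e.g. R(-0.7)=0.30000, |R|=0.30000)

Need |R(x)|<1, x<0.
x=-0.7: |R|=0.3000
|R(-2.1)|=1.1000 |R(-0.8)|=0.2000 |R(-0.67)|=0.3300
Bisect:
  x_lo=-2.7519 |R|=1.7519  x_hi=-0.3075 |R|=0.6925
  mid=-1.52967 |R|=0.52967 →hi
  mid=-2.14077 |R|=1.14077 →lo
  mid=-1.83522 |R|=0.83522 →hi
  mid=-1.98799 |R|=0.98799 →hi
  mid=-2.06438 |R|=1.06438 →lo
  mid=-2.02619 |R|=1.02619 →lo
  mid=-2.00709 |R|=1.00709 →lo
  ...
  [-2.00008,-1.99993] ⇒ x*=-2.0000
Interval (-2.0000, 0).

(-2.0000, 0).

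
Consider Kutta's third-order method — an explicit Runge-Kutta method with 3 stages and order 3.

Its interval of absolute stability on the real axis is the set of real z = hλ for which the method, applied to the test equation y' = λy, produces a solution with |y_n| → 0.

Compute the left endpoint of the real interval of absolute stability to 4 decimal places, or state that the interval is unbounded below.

With y'=λy (z=hλ):
  order 3, 3-stage ⇒ R(z)=1+z+z^2/2+z^3/6
  (e.g. R(-0.82)=0.42431, |R|=0.42431)

Boundary: |R(x)|=1, x<0.
x=-0.82: |R|=0.4243
|R(-2.09)|=0.4275 |R(-1.22)|=0.2216 |R(-0.91)|=0.3785
Bisect:
  x_lo=-2.8263 |R|=1.5951  x_hi=-0.2555 |R|=0.7743
  mid=-1.54091 |R|=0.03650 →hi
  mid=-2.18361 |R|=0.53484 →hi
  mid=-2.50496 |R|=0.98725 →hi
  mid=-2.66564 |R|=1.26967 →lo
  mid=-2.58530 |R|=1.12334 →lo
  mid=-2.54513 |R|=1.05405 →lo
  mid=-2.52505 |R|=1.02034 →lo
  mid=-2.51501 |R|=1.00372 →lo
  mid=-2.50999 |R|=0.99547 →hi
  ...
  [-2.51281,-2.51265] ⇒ x*=-2.5127
Stable set (-2.5127, 0).

z* = -2.5127.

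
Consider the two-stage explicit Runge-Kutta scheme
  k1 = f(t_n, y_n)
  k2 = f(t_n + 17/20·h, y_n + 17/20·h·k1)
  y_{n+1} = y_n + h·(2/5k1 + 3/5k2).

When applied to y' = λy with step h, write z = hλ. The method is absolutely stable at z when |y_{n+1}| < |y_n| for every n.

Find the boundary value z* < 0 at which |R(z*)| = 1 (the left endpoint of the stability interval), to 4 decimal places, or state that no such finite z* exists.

left endpoint -1.9608.

Test eqn y'=λy, z=hλ:
  k1=λy_n ⇒ h·k1=z·y_n;  k2=λ(1+17/20z)y_n ⇒ h·k2=z(1+17/20z)y_n
  y_{n+1}/y_n = 1 + 2/5z + 3/5z(1+17/20z) = 1 + z + 51/100z²
  ⇒ R(z) = 1 + z + 51/100z².

Find x<0 with |R(x)|<1.
x=-1.47: |R|=0.6321
R=1: x+51/100x²=0 ⇒ x=−100/51=-1.9608; min R=1−1/(4·51/100)=0.5098>−1
Confirm numerically:
  x=-1.640: |R|=0.73170 <1
  x=-1.452: |R|=0.62324 <1
  x=-1.195: |R|=0.53329 <1
  x=-0.861: |R|=0.51707 <1
  x=-2.235: |R|=1.31256 >1
  x=-2.058: |R|=1.10204 >1
  x=-2.035: |R|=1.07702 >1
Interval (-1.9608, 0).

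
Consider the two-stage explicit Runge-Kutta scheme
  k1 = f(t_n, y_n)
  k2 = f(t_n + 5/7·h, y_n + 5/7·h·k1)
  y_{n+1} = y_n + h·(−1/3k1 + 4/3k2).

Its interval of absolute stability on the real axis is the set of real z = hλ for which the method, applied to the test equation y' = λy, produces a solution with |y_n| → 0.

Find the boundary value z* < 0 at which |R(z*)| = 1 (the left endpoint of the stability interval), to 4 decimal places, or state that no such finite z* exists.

z* = -1.0500.

With y'=λy (z=hλ):
  k1=λy_n ⇒ h·k1=z·y_n;  k2=λ(1+5/7z)y_n ⇒ h·k2=z(1+5/7z)y_n
  y_{n+1}/y_n = 1 − 1/3z + 4/3z(1+5/7z) = 1 + z + 20/21z²
  so R(z) = 1 + z + 20/21z².

Boundary: |R(x)|=1, x<0.
x=-1.39: |R|=1.4501
R=1: x+20/21x²=0 ⇒ x=−21/20=-1.0500; min R=1−1/(4·20/21)=0.7375>−1
Confirm numerically:
  x=-0.605: |R|=0.74360 <1
  x=-0.576: |R|=0.73998 <1
  x=-0.507: |R|=0.73781 <1
  x=-1.446: |R|=1.54535 >1
  x=-1.140: |R|=1.09771 >1
Stable set (-1.0500, 0).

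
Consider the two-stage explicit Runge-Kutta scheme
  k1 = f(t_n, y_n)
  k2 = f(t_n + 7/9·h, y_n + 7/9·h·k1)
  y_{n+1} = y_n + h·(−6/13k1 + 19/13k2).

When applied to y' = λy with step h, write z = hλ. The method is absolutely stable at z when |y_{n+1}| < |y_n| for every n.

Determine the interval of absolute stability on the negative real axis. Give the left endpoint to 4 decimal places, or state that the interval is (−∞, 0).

z∈(-0.8797,0).

Set f=λy, z=hλ:
  k1=λy_n ⇒ h·k1=z·y_n;  k2=λ(1+7/9z)y_n ⇒ h·k2=z(1+7/9z)y_n
  y_{n+1}/y_n = 1 − 6/13z + 19/13z(1+7/9z) = 1 + z + 133/117z²
  ⇒ R(z) = 1 + z + 133/117z².

Solve |R(x)|<1 on ℝ⁻.
x=-1.68: |R|=2.5284
R=1: x+133/117x²=0 ⇒ x=−117/133=-0.8797; min R=1−1/(4·133/117)=0.7801>−1
Confirm numerically:
  x=-0.669: |R|=0.83977 <1
  x=-0.664: |R|=0.83719 <1
  x=-0.356: |R|=0.78807 <1
  x=-1.222: |R|=1.47549 >1
  x=-1.043: |R|=1.19361 >1
  x=-0.955: |R|=1.08175 >1
Stable set (-0.8797, 0).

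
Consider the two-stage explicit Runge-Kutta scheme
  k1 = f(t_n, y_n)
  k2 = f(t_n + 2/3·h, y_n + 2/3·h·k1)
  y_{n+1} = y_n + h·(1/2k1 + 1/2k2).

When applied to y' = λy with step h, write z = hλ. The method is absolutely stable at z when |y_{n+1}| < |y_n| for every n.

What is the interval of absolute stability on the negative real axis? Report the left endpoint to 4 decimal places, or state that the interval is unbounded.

(-3.0000, 0).

Set f=λy, z=hλ:
  k1=λy_n ⇒ h·k1=z·y_n;  k2=λ(1+2/3z)y_n ⇒ h·k2=z(1+2/3z)y_n
  y_{n+1}/y_n = 1 + 1/2z + 1/2z(1+2/3z) = 1 + z + 1/3z²
  Hence R(z) = 1 + z + 1/3z².

Find x<0 with |R(x)|<1.
x=-1.57: |R|=0.2516
R=1: x+1/3x²=0 ⇒ x=−3=-3.0000; min R=1−1/(4·1/3)=0.2500>−1
Confirm numerically:
  x=-2.709: |R|=0.73723 <1
  x=-2.619: |R|=0.66739 <1
  x=-2.599: |R|=0.65260 <1
  x=-3.404: |R|=1.45841 >1
  x=-3.181: |R|=1.19192 >1
So |R|<1 on (-3.0000, 0).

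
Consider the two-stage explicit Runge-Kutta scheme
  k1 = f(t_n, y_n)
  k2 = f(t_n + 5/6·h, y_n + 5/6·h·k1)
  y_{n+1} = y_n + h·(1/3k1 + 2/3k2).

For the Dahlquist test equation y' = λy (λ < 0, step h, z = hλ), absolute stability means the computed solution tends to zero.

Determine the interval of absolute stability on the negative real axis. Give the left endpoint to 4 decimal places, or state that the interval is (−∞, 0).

(-1.8000, 0).

Test eqn y'=λy, z=hλ:
  k1=λy_n ⇒ h·k1=z·y_n;  k2=λ(1+5/6z)y_n ⇒ h·k2=z(1+5/6z)y_n
  y_{n+1}/y_n = 1 + 1/3z + 2/3z(1+5/6z) = 1 + z + 5/9z²
  Hence R(z) = 1 + z + 5/9z².

Solve |R(x)|<1 on ℝ⁻.
x=-0.82: |R|=0.5536
R=1: x+5/9x²=0 ⇒ x=−9/5=-1.8000; min R=1−1/(4·5/9)=0.5500>−1
Confirm numerically:
  x=-1.114: |R|=0.57544 <1
  x=-1.082: |R|=0.56840 <1
  x=-1.015: |R|=0.55735 <1
  x=-2.244: |R|=1.55352 >1
  x=-2.210: |R|=1.50339 >1
  x=-2.046: |R|=1.27962 >1
Interval (-1.8000, 0).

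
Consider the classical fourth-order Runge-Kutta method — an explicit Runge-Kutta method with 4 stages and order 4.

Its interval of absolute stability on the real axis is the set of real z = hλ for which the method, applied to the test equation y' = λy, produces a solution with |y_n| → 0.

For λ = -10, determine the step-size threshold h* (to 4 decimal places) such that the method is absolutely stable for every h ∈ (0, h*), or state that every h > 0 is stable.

Test eqn y'=λy, z=hλ:
  order 4, 4-stage ⇒ R(z)=1+z+z^2/2+z^3/6+z^4/24
  (e.g. R(-1.53)=0.27185, |R|=0.27185)

Need |R(x)|<1, x<0.
x=-1.53: |R|=0.2718
|R(-3.13)|=1.6569 |R(-1.24)|=0.3095 |R(-0.64)|=0.5281
Bisect:
  x_lo=-3.6769 |R|=3.4136  x_hi=-0.2045 |R|=0.8150
  mid=-1.94070 |R|=0.31529 →hi
  mid=-2.80880 |R|=1.03602 →lo
  mid=-2.37475 |R|=0.53806 →hi
  mid=-2.59177 |R|=0.74534 →hi
  mid=-2.70029 |R|=0.87922 →hi
  mid=-2.75454 |R|=0.95462 →hi
  mid=-2.78167 |R|=0.99455 →hi
  ...
  [-2.78548,-2.78527] ⇒ x*=-2.7853
So |R|<1 on (-2.7853, 0).

(-2.7853,0); λ=-10 ⇒ h* = 0.2785.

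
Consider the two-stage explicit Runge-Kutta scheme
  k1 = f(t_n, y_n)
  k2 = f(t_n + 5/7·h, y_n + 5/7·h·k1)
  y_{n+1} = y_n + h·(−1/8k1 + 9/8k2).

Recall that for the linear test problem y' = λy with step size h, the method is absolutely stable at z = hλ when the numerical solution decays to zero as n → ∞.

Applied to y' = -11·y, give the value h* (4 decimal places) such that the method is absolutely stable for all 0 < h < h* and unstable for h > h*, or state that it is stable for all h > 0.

Set f=λy, z=hλ:
  k1=λy_n ⇒ h·k1=z·y_n;  k2=λ(1+5/7z)y_n ⇒ h·k2=z(1+5/7z)y_n
  y_{n+1}/y_n = 1 − 1/8z + 9/8z(1+5/7z) = 1 + z + 45/56z²
  ⇒ R(z) = 1 + z + 45/56z².

Need |R(x)|<1, x<0.
x=-0.38: |R|=0.7360
R=1: x+45/56x²=0 ⇒ x=−56/45=-1.2444; min R=1−1/(4·45/56)=0.6889>−1
Confirm numerically:
  x=-1.191: |R|=0.94885 <1
  x=-1.053: |R|=0.83801 <1
  x=-0.997: |R|=0.80176 <1
  x=-0.867: |R|=0.73704 <1
  x=-1.819: |R|=1.83983 >1
  x=-1.388: |R|=1.16012 >1
  x=-1.370: |R|=1.13822 >1
Interval (-1.2444, 0).

(-1.2444,0); λ=-11 ⇒ h* = (56/45)/11 = 0.1131.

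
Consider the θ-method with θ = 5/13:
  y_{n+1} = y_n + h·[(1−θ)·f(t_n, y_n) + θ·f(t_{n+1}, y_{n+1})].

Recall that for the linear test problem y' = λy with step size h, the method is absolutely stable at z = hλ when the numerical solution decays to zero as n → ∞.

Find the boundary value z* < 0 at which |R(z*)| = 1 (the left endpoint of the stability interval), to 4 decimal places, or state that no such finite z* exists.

left endpoint -8.6667.

Set f=λy, z=hλ:
  y_{n+1} = y_n + z·[8/13·y_n + 5/13·y_{n+1}] ⇒ (1 − 5/13z)y_{n+1} = (1 + 8/13z)y_n
  Hence R(z) = (1 + 8/13z)/(1 − 5/13z).

Boundary: |R(x)|=1, x<0.
x=-1.61: |R|=0.0057
R=−1: 1+8/13x = −1+5/13x ⇒ -3/13x=2 ⇒ x=2/(-3/13)=-8.6667
Confirm numerically:
  x=-7.310: |R|=0.91786 <1
  x=-6.100: |R|=0.82299 <1
  x=-4.877: |R|=0.69589 <1
  x=-4.861: |R|=0.69396 <1
  x=-9.206: |R|=1.02741 >1
  x=-9.076: |R|=1.02103 >1
Interval (-8.6667, 0).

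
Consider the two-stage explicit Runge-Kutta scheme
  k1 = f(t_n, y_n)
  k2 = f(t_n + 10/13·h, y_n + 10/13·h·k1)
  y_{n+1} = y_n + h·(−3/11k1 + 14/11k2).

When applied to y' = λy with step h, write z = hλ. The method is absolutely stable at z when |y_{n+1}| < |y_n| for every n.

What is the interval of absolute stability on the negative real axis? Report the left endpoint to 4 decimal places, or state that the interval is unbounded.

(-1.0214, 0).

Test eqn y'=λy, z=hλ:
  k1=λy_n ⇒ h·k1=z·y_n;  k2=λ(1+10/13z)y_n ⇒ h·k2=z(1+10/13z)y_n
  y_{n+1}/y_n = 1 − 3/11z + 14/11z(1+10/13z) = 1 + z + 140/143z²
  so R(z) = 1 + z + 140/143z².

Find x<0 with |R(x)|<1.
x=-1.3: |R|=1.3545
R=1: x+140/143x²=0 ⇒ x=−143/140=-1.0214; min R=1−1/(4·140/143)=0.7446>−1
Confirm numerically:
  x=-0.863: |R|=0.86614 <1
  x=-0.843: |R|=0.85274 <1
  x=-0.557: |R|=0.74674 <1
  x=-1.587: |R|=1.87873 >1
  x=-1.466: |R|=1.63807 >1
  x=-1.372: |R|=1.47089 >1
Stable set (-1.0214, 0).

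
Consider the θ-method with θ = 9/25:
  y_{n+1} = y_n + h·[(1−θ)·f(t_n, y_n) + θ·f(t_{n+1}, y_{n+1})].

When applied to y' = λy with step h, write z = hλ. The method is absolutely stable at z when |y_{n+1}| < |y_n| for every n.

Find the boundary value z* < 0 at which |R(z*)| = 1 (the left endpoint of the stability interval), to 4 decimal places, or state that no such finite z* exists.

On y'=λy, z=hλ:
  y_{n+1} = y_n + z·[16/25·y_n + 9/25·y_{n+1}] ⇒ (1 − 9/25z)y_{n+1} = (1 + 16/25z)y_n
  so R(z) = (1 + 16/25z)/(1 − 9/25z).

Boundary: |R(x)|=1, x<0.
x=-1.6: |R|=0.0152
R=−1: 1+16/25x = −1+9/25x ⇒ -7/25x=2 ⇒ x=2/(-7/25)=-7.1429
Confirm numerically:
  x=-5.947: |R|=0.89339 <1
  x=-5.669: |R|=0.86429 <1
  x=-4.623: |R|=0.73518 <1
  x=-3.196: |R|=0.48612 <1
  x=-7.618: |R|=1.03555 >1
  x=-7.602: |R|=1.03440 >1
  x=-7.409: |R|=1.02032 >1
Stable set (-7.1429, 0).

z* = -7.1429.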